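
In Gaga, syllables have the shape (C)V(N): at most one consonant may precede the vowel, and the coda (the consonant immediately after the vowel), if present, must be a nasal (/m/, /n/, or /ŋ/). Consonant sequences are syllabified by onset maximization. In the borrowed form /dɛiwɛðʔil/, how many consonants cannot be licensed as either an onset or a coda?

2

Under (C)V(N), the unsyllabifiable consonants are /ð/, /l/ (only a nasal (/m/, /n/, or /ŋ/) is licensed in coda position; onsets are limited to one consonant).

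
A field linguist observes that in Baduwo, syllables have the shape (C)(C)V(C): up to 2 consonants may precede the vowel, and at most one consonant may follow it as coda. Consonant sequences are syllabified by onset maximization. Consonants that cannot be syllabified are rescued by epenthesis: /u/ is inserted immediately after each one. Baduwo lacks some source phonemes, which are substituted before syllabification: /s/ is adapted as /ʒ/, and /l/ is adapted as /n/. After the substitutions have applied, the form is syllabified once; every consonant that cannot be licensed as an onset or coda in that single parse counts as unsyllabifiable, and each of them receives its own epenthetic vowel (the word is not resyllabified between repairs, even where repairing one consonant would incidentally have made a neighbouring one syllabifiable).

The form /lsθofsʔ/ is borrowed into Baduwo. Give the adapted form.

nuʒθofʒuʔu

Substitution: /l/ → /n/, /s/ → /ʒ/, giving /nʒθofʒʔ/.
Syllabifying with onset maximization leaves /n/, /ʒ/, /ʔ/ stranded (at most one coda consonant is licensed; onsets may contain at most 2 consonants).
Each unlicensed consonant becomes the onset of a new syllable: /n/ → /nu/, /ʒ/ → /ʒu/, /ʔ/ → /ʔu/.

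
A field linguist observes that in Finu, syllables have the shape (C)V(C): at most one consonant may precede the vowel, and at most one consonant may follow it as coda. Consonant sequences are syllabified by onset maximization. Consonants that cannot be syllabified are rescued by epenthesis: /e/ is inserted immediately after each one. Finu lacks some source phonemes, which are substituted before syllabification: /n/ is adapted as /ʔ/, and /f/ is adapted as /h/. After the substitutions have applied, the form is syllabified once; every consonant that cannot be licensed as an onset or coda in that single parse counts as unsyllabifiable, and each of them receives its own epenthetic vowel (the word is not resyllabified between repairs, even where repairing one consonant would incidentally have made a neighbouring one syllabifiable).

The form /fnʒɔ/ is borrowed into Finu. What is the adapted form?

heʔeʒɔ

Substitution: /f/ → /h/, /n/ → /ʔ/, giving /hʔʒɔ/.
The consonants /h/, /ʔ/ cannot be parsed into a legal (C)V(C) syllable (at most one coda consonant is licensed; onsets are limited to one consonant).
Epenthesis after each stranded consonant: /h/ → /he/, /ʔ/ → /ʔe/.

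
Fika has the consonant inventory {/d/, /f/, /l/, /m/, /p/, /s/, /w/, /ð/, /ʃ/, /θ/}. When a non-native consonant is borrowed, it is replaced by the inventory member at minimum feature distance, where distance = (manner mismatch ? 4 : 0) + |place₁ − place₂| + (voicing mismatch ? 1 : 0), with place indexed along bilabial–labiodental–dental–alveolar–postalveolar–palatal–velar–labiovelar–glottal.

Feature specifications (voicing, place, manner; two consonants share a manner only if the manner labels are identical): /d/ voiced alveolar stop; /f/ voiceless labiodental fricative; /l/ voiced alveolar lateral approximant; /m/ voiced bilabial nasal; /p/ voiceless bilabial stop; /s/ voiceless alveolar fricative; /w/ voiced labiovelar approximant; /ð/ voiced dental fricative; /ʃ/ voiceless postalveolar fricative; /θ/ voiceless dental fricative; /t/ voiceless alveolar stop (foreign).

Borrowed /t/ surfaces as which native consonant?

d

/d/ is closest: same manner (stop), place distance 0 (alveolar→alveolar), voicing differs (+1); total 1. Next closest is /p/ at distance 3.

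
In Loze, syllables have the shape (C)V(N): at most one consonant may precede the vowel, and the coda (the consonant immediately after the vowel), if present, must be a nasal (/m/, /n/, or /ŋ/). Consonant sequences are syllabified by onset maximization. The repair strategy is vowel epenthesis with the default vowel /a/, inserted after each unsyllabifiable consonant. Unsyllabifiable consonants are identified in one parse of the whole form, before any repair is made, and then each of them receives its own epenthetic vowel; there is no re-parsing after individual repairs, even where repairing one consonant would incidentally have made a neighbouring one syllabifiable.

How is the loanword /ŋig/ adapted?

ŋiga

Syllabifying with onset maximization leaves /g/ stranded (only a nasal (/m/, /n/, or /ŋ/) is licensed in coda position; onsets are limited to one consonant).
Epenthesis after each stranded consonant: /g/ → /ga/.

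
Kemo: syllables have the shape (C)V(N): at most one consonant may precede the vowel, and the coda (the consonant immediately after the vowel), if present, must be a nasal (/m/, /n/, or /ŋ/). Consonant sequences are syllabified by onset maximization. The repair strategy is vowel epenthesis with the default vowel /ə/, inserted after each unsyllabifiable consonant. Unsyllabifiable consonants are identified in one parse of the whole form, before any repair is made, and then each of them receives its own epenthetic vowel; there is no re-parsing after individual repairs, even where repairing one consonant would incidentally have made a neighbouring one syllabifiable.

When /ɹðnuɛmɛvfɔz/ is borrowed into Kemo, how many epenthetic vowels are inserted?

4

The unsyllabifiable consonants are /ɹ/, /ð/, /v/, /z/; each receives one epenthetic vowel.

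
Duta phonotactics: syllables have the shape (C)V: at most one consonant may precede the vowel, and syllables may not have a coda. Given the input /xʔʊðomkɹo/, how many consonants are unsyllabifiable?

3

Syllabifying with onset maximization leaves /x/, /m/, /k/ stranded (no codas are permitted; onsets are limited to one consonant).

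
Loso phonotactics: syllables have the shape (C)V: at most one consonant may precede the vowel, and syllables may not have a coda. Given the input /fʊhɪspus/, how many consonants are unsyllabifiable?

2

Under (C)V, the unsyllabifiable consonants are /s/, /s/ (no codas are permitted; onsets are limited to one consonant).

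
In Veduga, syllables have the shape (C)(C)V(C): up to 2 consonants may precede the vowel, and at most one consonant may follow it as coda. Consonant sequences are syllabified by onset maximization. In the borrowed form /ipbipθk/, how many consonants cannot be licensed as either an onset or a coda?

Syllabifying with onset maximization leaves /θ/, /k/ stranded (at most one coda consonant is licensed; onsets may contain at most 2 consonants).

2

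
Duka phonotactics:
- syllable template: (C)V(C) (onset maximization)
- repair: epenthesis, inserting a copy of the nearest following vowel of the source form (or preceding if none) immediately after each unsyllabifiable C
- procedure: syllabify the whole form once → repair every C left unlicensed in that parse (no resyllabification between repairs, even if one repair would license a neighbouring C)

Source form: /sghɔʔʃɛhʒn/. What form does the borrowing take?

Syllabifying with onset maximization leaves /s/, /g/, /ʒ/, /n/ stranded (at most one coda consonant is licensed; onsets are limited to one consonant).
Inserting the epenthetic vowel yields /s/ → /sɔ/, /g/ → /gɔ/, /ʒ/ → /ʒɛ/, /n/ → /nɛ/.

sɔgɔhɔʔʃɛhʒɛnɛ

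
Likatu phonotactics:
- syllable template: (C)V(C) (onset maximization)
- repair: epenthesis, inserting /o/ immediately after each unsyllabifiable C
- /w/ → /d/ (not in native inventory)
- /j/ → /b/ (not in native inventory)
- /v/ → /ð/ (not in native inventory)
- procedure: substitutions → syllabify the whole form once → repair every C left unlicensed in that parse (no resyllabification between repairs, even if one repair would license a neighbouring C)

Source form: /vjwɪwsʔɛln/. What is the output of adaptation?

Substitution: /v/ → /ð/, /j/ → /b/, /w/ → /d/, giving /ðbdɪdsʔɛln/.
The consonants /ð/, /b/, /s/, /n/ cannot be parsed into a legal (C)V(C) syllable (at most one coda consonant is licensed; onsets are limited to one consonant).
Epenthesis after each stranded consonant: /ð/ → /ðo/, /b/ → /bo/, /s/ → /so/, /n/ → /no/.

ðobodɪdsoʔɛlno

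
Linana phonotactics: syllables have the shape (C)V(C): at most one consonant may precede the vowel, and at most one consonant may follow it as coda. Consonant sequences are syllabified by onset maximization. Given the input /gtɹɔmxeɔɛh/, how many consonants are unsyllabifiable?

2

Syllabifying with onset maximization leaves /g/, /t/ stranded (at most one coda consonant is licensed; onsets are limited to one consonant).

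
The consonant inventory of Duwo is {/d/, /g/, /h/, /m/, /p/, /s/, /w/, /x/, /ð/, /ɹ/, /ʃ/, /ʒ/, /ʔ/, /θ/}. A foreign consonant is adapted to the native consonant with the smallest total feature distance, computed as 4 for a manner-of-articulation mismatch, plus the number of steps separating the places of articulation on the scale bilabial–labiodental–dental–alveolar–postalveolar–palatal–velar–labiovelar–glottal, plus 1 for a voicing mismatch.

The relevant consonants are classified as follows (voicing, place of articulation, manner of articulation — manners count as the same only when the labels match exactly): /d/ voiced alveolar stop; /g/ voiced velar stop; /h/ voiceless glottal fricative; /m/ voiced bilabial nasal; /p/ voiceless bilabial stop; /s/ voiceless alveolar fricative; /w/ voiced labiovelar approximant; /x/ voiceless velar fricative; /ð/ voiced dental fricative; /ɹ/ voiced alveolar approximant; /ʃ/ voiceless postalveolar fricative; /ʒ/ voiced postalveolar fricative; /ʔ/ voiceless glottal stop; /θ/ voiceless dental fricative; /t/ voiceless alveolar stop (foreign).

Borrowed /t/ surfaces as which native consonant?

/d/ is closest: same manner (stop), place distance 0 (alveolar→alveolar), voicing differs (+1); total 1. Next closest is /p/ at distance 3.

d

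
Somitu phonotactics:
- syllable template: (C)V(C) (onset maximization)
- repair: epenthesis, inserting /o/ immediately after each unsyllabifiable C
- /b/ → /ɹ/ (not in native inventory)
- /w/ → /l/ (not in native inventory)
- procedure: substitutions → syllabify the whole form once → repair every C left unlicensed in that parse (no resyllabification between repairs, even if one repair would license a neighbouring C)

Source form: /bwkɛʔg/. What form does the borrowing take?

ɹolokɛʔgo

Substitution: /b/ → /ɹ/, /w/ → /l/, giving /ɹlkɛʔg/.
Syllabifying with onset maximization leaves /ɹ/, /l/, /g/ stranded (at most one coda consonant is licensed; onsets are limited to one consonant).
Epenthesis after each stranded consonant: /ɹ/ → /ɹo/, /l/ → /lo/, /g/ → /go/.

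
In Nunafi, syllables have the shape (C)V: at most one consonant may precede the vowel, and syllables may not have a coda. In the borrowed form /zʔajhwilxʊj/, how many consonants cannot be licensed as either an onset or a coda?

The consonants /z/, /j/, /h/, /l/, /j/ cannot be parsed into a legal (C)V syllable (no codas are permitted; onsets are limited to one consonant).

5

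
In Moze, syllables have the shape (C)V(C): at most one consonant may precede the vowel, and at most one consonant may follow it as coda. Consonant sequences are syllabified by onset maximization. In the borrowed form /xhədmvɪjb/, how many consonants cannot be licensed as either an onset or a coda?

Syllabifying with onset maximization leaves /x/, /m/, /b/ stranded (at most one coda consonant is licensed; onsets are limited to one consonant).

3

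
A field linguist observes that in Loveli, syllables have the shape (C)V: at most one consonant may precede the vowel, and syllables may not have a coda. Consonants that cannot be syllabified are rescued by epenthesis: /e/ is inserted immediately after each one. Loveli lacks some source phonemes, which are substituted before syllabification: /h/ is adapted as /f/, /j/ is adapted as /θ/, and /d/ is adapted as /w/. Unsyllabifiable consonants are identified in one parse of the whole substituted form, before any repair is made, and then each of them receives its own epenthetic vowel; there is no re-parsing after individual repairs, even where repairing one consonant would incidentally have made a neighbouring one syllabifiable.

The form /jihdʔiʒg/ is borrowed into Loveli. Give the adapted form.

θifeweʔiʒege

Substitution: /j/ → /θ/, /h/ → /f/, /d/ → /w/, giving /θifwʔiʒg/.
Under (C)V, the unsyllabifiable consonants are /f/, /w/, /ʒ/, /g/ (no codas are permitted; onsets are limited to one consonant).
Each unlicensed consonant becomes the onset of a new syllable: /f/ → /fe/, /w/ → /we/, /ʒ/ → /ʒe/, /g/ → /ge/.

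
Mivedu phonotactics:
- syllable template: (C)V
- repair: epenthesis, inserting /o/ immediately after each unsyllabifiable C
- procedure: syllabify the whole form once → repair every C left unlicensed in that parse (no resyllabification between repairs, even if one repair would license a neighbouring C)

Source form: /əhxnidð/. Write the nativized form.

əhoxonidoðo

The consonants /h/, /x/, /d/, /ð/ cannot be parsed into a legal (C)V syllable (no codas are permitted; onsets are limited to one consonant).
Inserting the epenthetic vowel yields /h/ → /ho/, /x/ → /xo/, /d/ → /do/, /ð/ → /ðo/.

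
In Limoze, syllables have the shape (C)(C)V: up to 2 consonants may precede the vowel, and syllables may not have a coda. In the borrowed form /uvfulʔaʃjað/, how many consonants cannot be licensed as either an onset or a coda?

Under (C)(C)V, the unsyllabifiable consonants are /ð/ (no codas are permitted; onsets may contain at most 2 consonants).

1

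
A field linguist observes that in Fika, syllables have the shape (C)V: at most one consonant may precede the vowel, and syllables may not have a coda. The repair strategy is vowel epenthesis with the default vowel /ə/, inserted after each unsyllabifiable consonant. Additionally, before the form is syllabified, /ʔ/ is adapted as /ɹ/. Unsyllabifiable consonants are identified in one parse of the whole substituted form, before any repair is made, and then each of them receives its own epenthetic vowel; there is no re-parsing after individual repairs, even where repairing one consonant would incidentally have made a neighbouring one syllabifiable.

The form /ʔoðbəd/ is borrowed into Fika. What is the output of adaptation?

Substitution: /ʔ/ → /ɹ/, giving /ɹoðbəd/.
Syllabifying with onset maximization leaves /ð/, /d/ stranded (no codas are permitted; onsets are limited to one consonant).
Epenthesis after each stranded consonant: /ð/ → /ðə/, /d/ → /də/.

ɹoðəbədə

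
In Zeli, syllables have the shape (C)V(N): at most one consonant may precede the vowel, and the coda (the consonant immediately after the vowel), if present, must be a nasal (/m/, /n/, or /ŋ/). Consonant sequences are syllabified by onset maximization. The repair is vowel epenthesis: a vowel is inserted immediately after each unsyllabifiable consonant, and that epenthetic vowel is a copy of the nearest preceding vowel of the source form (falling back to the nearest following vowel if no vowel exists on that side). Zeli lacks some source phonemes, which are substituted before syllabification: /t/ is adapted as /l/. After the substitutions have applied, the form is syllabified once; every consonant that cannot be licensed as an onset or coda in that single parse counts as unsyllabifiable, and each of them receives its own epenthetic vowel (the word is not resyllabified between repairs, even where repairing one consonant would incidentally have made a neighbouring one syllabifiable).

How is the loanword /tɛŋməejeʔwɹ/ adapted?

Substitution: /t/ → /l/, giving /lɛŋməejeʔwɹ/.
The consonants /ʔ/, /w/, /ɹ/ cannot be parsed into a legal (C)V(N) syllable (only a nasal (/m/, /n/, or /ŋ/) is licensed in coda position; onsets are limited to one consonant).
Each unlicensed consonant becomes the onset of a new syllable: /ʔ/ → /ʔe/, /w/ → /we/, /ɹ/ → /ɹe/.

lɛŋməejeʔeweɹe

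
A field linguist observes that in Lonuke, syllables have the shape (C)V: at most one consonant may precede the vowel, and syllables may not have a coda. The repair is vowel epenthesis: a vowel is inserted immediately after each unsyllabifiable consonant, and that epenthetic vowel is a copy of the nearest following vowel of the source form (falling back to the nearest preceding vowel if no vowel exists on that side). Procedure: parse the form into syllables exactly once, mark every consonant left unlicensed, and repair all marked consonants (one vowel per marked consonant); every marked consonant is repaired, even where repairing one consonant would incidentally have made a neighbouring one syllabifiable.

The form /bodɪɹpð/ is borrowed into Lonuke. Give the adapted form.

The consonants /ɹ/, /p/, /ð/ cannot be parsed into a legal (C)V syllable (no codas are permitted; onsets are limited to one consonant).
Each unlicensed consonant becomes the onset of a new syllable: /ɹ/ → /ɹɪ/, /p/ → /pɪ/, /ð/ → /ðɪ/.

bodɪɹɪpɪðɪ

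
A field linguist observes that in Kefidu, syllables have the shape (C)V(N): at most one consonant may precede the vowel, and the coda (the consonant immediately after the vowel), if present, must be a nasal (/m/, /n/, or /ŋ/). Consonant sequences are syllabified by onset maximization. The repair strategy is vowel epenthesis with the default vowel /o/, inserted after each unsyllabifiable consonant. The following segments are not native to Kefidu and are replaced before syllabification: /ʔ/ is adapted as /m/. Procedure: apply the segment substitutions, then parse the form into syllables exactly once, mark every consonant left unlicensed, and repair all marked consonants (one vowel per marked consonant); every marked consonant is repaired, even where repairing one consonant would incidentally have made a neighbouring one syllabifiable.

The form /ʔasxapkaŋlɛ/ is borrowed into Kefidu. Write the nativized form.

Substitution: /ʔ/ → /m/, giving /masxapkaŋlɛ/.
The consonants /s/, /p/ cannot be parsed into a legal (C)V(N) syllable (only a nasal (/m/, /n/, or /ŋ/) is licensed in coda position; onsets are limited to one consonant).
Each unlicensed consonant becomes the onset of a new syllable: /s/ → /so/, /p/ → /po/.

masoxapokaŋlɛ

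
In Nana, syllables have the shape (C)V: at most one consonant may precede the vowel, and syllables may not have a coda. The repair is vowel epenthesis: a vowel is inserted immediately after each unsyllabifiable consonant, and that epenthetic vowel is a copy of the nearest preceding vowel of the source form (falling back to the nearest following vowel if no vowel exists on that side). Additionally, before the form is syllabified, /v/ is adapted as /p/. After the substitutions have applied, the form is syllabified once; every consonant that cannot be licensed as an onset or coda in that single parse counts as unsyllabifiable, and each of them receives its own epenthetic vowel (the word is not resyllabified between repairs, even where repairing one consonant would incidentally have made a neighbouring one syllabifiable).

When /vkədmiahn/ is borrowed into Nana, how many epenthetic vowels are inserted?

4

After substitution the input is /pkədmiahn/.
The unsyllabifiable consonants are /p/, /d/, /h/, /n/; each receives one epenthetic vowel.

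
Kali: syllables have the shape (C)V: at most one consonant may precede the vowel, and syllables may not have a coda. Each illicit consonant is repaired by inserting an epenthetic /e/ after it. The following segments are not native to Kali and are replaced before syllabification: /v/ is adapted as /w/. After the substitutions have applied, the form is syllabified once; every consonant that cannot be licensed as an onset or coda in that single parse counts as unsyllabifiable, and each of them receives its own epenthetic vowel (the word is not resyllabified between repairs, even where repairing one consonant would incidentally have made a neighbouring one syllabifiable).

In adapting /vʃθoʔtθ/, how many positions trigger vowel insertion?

After substitution the input is /wʃθoʔtθ/.
The unsyllabifiable consonants are /w/, /ʃ/, /ʔ/, /t/, /θ/; each receives one epenthetic vowel.

5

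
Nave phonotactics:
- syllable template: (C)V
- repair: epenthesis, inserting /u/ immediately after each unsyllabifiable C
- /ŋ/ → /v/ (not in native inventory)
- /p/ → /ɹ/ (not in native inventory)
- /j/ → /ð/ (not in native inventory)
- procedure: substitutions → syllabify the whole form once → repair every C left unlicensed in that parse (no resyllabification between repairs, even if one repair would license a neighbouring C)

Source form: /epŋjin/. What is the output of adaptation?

Substitution: /p/ → /ɹ/, /ŋ/ → /v/, /j/ → /ð/, giving /eɹvðin/.
Syllabifying with onset maximization leaves /ɹ/, /v/, /n/ stranded (no codas are permitted; onsets are limited to one consonant).
Epenthesis after each stranded consonant: /ɹ/ → /ɹu/, /v/ → /vu/, /n/ → /nu/.

eɹuvuðinu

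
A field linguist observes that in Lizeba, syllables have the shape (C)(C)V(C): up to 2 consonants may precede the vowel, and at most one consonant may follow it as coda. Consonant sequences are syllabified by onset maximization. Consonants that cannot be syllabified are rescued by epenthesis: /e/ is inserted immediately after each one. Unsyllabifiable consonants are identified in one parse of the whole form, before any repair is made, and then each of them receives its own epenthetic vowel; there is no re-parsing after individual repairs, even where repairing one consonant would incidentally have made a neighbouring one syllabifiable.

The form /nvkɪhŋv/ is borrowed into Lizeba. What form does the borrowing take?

nevkɪhŋeve

Under (C)(C)V(C), the unsyllabifiable consonants are /n/, /ŋ/, /v/ (at most one coda consonant is licensed; onsets may contain at most 2 consonants).
Inserting the epenthetic vowel yields /n/ → /ne/, /ŋ/ → /ŋe/, /v/ → /ve/.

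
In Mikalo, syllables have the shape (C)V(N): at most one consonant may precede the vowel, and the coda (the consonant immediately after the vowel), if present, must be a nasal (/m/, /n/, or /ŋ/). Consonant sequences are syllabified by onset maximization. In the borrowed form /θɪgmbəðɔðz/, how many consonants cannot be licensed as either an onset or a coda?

4

The consonants /g/, /m/, /ð/, /z/ cannot be parsed into a legal (C)V(N) syllable (only a nasal (/m/, /n/, or /ŋ/) is licensed in coda position; onsets are limited to one consonant).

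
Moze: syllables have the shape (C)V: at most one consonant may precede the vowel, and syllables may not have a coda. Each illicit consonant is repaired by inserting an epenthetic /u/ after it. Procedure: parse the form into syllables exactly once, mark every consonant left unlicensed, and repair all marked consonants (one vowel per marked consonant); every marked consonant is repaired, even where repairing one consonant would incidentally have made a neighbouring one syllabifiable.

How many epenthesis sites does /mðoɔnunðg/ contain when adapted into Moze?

4

The unsyllabifiable consonants are /m/, /n/, /ð/, /g/; each receives one epenthetic vowel.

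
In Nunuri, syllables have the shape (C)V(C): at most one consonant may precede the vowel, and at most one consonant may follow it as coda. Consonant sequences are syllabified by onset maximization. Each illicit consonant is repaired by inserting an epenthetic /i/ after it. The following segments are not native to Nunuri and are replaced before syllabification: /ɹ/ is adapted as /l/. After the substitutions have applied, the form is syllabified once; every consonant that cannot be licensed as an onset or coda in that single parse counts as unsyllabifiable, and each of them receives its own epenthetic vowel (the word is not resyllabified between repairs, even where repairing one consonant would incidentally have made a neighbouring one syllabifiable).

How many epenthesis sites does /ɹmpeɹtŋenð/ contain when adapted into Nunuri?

4

After substitution the input is /lmpeltŋenð/.
The unsyllabifiable consonants are /l/, /m/, /t/, /ð/; each receives one epenthetic vowel.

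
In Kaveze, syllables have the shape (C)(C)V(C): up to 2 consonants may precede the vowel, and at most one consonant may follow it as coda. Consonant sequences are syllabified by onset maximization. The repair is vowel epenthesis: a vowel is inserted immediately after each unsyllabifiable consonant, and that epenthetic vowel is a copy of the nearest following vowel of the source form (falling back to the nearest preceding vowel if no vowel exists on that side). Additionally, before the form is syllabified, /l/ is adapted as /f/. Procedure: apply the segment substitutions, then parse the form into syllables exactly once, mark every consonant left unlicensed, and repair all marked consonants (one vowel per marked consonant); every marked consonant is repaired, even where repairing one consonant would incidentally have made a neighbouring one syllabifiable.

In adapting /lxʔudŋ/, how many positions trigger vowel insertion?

2

After substitution the input is /fxʔudŋ/.
The unsyllabifiable consonants are /f/, /ŋ/; each receives one epenthetic vowel.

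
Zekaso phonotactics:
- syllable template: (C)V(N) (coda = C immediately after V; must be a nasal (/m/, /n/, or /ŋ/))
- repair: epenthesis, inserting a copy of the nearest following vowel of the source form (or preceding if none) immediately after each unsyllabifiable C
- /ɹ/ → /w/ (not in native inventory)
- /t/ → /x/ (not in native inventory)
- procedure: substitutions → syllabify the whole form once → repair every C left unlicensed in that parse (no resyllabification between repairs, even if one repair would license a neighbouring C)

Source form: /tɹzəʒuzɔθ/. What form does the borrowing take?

Substitution: /t/ → /x/, /ɹ/ → /w/, giving /xwzəʒuzɔθ/.
The consonants /x/, /w/, /θ/ cannot be parsed into a legal (C)V(N) syllable (only a nasal (/m/, /n/, or /ŋ/) is licensed in coda position; onsets are limited to one consonant).
Epenthesis after each stranded consonant: /x/ → /xə/, /w/ → /wə/, /θ/ → /θɔ/.

xəwəzəʒuzɔθɔ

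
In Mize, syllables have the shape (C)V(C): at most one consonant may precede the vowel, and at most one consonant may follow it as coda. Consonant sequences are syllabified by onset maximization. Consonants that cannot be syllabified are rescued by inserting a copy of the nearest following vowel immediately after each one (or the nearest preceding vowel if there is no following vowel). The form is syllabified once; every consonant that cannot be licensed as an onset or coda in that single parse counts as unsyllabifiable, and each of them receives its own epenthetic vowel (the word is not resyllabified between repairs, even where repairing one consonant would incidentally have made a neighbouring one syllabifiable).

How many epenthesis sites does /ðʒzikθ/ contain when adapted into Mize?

3

The unsyllabifiable consonants are /ð/, /ʒ/, /θ/; each receives one epenthetic vowel.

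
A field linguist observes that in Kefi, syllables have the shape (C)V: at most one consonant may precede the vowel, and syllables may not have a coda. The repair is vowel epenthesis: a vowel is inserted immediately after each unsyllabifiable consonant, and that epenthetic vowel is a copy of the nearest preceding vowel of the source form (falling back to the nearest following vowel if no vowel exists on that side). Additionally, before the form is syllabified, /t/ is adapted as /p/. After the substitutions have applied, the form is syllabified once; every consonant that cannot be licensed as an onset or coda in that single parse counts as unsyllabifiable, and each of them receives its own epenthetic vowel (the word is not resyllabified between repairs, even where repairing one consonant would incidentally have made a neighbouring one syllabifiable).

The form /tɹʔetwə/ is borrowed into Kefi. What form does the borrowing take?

Substitution: /t/ → /p/, giving /pɹʔepwə/.
Under (C)V, the unsyllabifiable consonants are /p/, /ɹ/, /p/ (no codas are permitted; onsets are limited to one consonant).
Epenthesis after each stranded consonant: /p/ → /pe/, /ɹ/ → /ɹe/, /p/ → /pe/.

peɹeʔepewə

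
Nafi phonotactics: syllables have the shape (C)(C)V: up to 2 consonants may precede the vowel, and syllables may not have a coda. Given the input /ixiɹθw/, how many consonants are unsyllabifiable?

Under (C)(C)V, the unsyllabifiable consonants are /ɹ/, /θ/, /w/ (no codas are permitted; onsets may contain at most 2 consonants).

3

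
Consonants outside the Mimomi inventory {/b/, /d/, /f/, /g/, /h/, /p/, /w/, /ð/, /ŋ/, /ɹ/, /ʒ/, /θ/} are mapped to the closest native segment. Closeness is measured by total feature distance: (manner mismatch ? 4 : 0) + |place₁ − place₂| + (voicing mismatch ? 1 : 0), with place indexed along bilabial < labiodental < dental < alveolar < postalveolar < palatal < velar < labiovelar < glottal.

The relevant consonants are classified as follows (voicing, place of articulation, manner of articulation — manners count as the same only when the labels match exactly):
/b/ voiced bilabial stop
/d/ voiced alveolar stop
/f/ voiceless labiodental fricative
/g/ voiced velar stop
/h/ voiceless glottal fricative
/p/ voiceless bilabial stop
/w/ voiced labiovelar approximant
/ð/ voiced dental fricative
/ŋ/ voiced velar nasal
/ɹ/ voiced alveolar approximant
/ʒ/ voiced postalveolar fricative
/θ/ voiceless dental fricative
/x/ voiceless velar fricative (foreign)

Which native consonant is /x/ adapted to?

h

/h/ is closest: same manner (fricative), place distance 2 (velar→glottal), same voicing; total 2. Next closest is /ʒ/ at distance 3.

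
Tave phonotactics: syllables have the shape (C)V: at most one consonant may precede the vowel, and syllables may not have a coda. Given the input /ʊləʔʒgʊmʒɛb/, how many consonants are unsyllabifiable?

4

Syllabifying with onset maximization leaves /ʔ/, /ʒ/, /m/, /b/ stranded (no codas are permitted; onsets are limited to one consonant).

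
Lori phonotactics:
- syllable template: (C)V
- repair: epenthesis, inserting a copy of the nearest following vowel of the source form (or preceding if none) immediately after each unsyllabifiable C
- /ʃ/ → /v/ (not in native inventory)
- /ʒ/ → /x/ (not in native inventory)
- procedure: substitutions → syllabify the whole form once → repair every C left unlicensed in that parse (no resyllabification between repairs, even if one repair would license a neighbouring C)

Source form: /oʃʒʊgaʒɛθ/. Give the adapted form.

Substitution: /ʃ/ → /v/, /ʒ/ → /x/, giving /ovxʊgaxɛθ/.
Syllabifying with onset maximization leaves /v/, /θ/ stranded (no codas are permitted; onsets are limited to one consonant).
Epenthesis after each stranded consonant: /v/ → /vʊ/, /θ/ → /θɛ/.

ovʊxʊgaxɛθɛ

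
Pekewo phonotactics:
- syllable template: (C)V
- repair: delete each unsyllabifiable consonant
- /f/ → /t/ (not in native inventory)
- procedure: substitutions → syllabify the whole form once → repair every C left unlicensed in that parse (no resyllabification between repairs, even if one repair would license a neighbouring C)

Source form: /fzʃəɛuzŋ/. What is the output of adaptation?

Substitution: /f/ → /t/, giving /tzʃəɛuzŋ/.
Syllabifying with onset maximization leaves /t/, /z/, /z/, /ŋ/ stranded (no codas are permitted; onsets are limited to one consonant).
Each unlicensed consonant is deleted: /t/, /z/, /z/, /ŋ/.

ʃəɛu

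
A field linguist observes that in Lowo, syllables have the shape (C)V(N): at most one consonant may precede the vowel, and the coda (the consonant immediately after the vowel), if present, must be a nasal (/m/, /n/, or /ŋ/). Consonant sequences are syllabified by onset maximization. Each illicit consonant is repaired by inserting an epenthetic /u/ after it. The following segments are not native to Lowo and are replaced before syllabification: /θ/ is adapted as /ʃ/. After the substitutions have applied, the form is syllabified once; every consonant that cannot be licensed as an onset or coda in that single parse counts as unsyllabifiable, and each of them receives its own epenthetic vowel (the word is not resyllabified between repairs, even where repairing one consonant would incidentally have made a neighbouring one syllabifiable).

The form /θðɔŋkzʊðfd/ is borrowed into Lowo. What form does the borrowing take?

ʃuðɔŋkuzʊðufudu

Substitution: /θ/ → /ʃ/, giving /ʃðɔŋkzʊðfd/.
Under (C)V(N), the unsyllabifiable consonants are /ʃ/, /k/, /ð/, /f/, /d/ (only a nasal (/m/, /n/, or /ŋ/) is licensed in coda position; onsets are limited to one consonant).
Epenthesis after each stranded consonant: /ʃ/ → /ʃu/, /k/ → /ku/, /ð/ → /ðu/, /f/ → /fu/, /d/ → /du/.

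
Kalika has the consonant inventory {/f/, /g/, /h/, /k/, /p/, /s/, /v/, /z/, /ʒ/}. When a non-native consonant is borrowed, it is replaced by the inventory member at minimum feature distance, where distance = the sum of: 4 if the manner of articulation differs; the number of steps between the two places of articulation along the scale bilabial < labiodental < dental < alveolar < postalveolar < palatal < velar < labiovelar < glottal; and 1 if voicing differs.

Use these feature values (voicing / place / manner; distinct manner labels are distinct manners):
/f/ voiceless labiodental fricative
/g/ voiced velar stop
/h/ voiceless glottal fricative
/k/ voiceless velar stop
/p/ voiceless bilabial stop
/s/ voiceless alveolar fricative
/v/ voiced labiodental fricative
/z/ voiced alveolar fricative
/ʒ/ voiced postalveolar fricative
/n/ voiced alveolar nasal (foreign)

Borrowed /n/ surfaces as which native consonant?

z

/z/ is closest: manner differs (nasal→fricative, +4), place distance 0 (alveolar→alveolar), same voicing; total 4. Next closest is /s/ at distance 5.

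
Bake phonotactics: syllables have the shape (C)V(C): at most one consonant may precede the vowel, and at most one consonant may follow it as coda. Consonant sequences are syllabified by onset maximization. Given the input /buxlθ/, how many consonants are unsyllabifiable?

2

Syllabifying with onset maximization leaves /l/, /θ/ stranded (at most one coda consonant is licensed; onsets are limited to one consonant).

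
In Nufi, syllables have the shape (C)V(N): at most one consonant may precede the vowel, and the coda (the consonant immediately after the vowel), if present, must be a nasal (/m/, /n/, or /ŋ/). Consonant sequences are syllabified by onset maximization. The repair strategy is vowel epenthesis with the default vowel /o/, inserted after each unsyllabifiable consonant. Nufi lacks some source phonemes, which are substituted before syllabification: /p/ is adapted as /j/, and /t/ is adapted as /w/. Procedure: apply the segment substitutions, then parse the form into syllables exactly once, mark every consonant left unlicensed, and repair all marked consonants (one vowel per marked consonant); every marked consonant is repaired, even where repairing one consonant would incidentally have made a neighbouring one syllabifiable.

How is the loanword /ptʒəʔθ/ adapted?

jowoʒəʔoθo

Substitution: /p/ → /j/, /t/ → /w/, giving /jwʒəʔθ/.
The consonants /j/, /w/, /ʔ/, /θ/ cannot be parsed into a legal (C)V(N) syllable (only a nasal (/m/, /n/, or /ŋ/) is licensed in coda position; onsets are limited to one consonant).
Inserting the epenthetic vowel yields /j/ → /jo/, /w/ → /wo/, /ʔ/ → /ʔo/, /θ/ → /θo/.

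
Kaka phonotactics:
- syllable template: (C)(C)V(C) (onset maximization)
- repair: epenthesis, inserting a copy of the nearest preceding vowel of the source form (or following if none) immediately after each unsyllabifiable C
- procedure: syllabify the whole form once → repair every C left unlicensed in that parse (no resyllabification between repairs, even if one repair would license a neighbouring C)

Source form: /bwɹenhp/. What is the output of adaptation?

Syllabifying with onset maximization leaves /b/, /h/, /p/ stranded (at most one coda consonant is licensed; onsets may contain at most 2 consonants).
Inserting the epenthetic vowel yields /b/ → /be/, /h/ → /he/, /p/ → /pe/.

bewɹenhepe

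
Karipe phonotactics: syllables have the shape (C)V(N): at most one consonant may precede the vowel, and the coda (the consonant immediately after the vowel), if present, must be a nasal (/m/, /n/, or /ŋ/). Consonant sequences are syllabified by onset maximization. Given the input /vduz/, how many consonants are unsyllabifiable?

2

Syllabifying with onset maximization leaves /v/, /z/ stranded (only a nasal (/m/, /n/, or /ŋ/) is licensed in coda position; onsets are limited to one consonant).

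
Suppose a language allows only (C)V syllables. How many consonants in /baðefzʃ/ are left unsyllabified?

3

Under (C)V, the unsyllabifiable consonants are /f/, /z/, /ʃ/ (no codas are permitted; onsets are limited to one consonant).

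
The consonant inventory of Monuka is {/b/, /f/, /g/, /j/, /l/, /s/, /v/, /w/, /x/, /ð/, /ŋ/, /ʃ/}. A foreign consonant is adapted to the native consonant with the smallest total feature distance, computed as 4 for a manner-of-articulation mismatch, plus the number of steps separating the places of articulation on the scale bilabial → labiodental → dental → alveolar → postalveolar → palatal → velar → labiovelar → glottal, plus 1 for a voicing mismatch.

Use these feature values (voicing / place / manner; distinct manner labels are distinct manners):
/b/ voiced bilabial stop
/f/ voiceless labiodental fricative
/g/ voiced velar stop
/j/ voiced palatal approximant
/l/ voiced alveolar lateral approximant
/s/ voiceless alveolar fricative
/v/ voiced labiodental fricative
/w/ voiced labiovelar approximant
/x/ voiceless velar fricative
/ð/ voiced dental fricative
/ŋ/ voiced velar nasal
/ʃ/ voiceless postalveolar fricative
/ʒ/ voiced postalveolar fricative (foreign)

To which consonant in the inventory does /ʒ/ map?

ʃ

/ʃ/ is closest: same manner (fricative), place distance 0 (postalveolar→postalveolar), voicing differs (+1); total 1. Next closest is /s/ at distance 2.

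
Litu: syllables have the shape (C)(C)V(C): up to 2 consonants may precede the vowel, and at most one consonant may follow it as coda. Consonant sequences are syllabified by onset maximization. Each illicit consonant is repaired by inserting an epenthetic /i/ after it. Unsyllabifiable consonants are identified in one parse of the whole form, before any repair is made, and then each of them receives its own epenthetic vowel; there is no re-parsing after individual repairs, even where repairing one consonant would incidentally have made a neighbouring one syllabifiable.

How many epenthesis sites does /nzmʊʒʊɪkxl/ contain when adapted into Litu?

3

The unsyllabifiable consonants are /n/, /x/, /l/; each receives one epenthetic vowel.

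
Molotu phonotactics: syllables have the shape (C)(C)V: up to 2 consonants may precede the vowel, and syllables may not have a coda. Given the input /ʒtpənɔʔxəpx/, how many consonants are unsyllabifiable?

Under (C)(C)V, the unsyllabifiable consonants are /ʒ/, /p/, /x/ (no codas are permitted; onsets may contain at most 2 consonants).

3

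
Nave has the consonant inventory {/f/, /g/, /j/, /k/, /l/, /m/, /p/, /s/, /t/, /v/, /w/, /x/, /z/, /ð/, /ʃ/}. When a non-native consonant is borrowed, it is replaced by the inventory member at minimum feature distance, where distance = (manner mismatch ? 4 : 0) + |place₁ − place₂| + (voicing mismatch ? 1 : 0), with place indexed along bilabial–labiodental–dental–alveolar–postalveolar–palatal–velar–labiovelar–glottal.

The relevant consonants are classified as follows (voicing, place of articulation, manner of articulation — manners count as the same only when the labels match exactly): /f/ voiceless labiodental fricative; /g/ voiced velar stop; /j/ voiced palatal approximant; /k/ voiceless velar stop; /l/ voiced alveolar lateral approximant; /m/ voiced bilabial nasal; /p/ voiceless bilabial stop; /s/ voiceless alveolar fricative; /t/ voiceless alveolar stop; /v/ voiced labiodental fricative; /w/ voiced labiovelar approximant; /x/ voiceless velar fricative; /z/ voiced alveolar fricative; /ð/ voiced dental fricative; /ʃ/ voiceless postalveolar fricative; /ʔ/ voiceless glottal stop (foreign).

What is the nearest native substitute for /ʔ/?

/k/ is closest: same manner (stop), place distance 2 (glottal→velar), same voicing; total 2. Next closest is /g/ at distance 3.

k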